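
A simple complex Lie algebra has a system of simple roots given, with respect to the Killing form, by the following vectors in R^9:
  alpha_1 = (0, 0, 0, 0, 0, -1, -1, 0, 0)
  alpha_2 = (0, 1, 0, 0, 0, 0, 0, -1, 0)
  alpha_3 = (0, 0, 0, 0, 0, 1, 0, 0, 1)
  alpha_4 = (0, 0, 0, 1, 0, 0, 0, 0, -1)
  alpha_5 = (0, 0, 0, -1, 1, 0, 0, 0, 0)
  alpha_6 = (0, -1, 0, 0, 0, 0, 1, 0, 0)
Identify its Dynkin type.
Compute the Cartan integers a_ij = 2(alpha_i, alpha_j)/(alpha_j, alpha_j); the resulting 6x6 Cartan matrix is
[[2, 0, -1, 0, 0, -1], [0, 2, 0, 0, 0, -1], [-1, 0, 2, -1, 0, 0], [0, 0, -1, 2, -1, 0], [0, 0, 0, -1, 2, 0], [-1, -1, 0, 0, 0, 2]].
All simple roots have the same length, so the diagram is simply laced. The associated Dynkin diagram is a chain of 6 nodes with single edges (A_6), so the type is A_6 (the algebra sl(7)).

A_6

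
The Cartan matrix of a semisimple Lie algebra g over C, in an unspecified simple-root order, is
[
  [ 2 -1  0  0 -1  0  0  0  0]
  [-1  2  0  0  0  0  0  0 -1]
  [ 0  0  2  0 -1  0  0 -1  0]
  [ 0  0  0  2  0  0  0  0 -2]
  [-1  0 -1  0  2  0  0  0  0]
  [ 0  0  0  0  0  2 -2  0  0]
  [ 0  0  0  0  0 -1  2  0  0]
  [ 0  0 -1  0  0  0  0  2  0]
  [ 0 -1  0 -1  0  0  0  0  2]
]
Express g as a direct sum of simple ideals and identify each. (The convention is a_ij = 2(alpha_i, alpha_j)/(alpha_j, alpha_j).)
The diagram associated to this matrix has two connected components: the simple roots {alpha_6, alpha_7} form a chain of 2 nodes with a double edge at one end; the terminal node there is the unique short simple root (B_2), and {alpha_1, alpha_2, alpha_3, alpha_4, alpha_5, alpha_8, alpha_9} form a chain of 7 nodes with a double edge at one end; the terminal node there is the unique long simple root (C_7). A semisimple Lie algebra decomposes uniquely as the direct sum of simple ideals, one per connected component of its Dynkin diagram, so g ≅ B_2 ⊕ C_7 (dimension 10 + 105 = 115).

B_2 + C_7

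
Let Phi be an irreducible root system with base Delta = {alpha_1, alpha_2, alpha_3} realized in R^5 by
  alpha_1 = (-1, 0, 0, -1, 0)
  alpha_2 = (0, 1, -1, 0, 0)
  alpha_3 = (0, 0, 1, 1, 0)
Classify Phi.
Compute the Cartan integers a_ij = 2(alpha_i, alpha_j)/(alpha_j, alpha_j); the resulting 3x3 Cartan matrix is
[[2, 0, -1], [0, 2, -1], [-1, -1, 2]].
All simple roots have the same length, so the diagram is simply laced. The associated Dynkin diagram is a chain of 3 nodes with single edges (A_3), so the type is A_3 (the algebra sl(4)).

A_3 (sl(4))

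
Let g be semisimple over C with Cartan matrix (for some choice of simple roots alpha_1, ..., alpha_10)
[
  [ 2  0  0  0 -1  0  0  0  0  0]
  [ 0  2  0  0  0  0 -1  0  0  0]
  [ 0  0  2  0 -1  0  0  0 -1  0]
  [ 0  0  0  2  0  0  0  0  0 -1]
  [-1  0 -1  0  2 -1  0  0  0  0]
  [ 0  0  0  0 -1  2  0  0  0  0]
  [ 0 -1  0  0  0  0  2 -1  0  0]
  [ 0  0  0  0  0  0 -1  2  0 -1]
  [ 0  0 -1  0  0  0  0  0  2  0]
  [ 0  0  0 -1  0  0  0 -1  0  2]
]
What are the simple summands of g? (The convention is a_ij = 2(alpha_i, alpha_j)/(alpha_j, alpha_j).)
The diagram associated to this matrix has two connected components: the simple roots {alpha_2, alpha_4, alpha_7, alpha_8, alpha_10} form a chain of 5 nodes with single edges (A_5), and {alpha_1, alpha_3, alpha_5, alpha_6, alpha_9} form a chain of 3 nodes with a fork of two nodes at one end (D_5). A semisimple Lie algebra decomposes uniquely as the direct sum of simple ideals, one per connected component of its Dynkin diagram, so g ≅ A_5 ⊕ D_5 (dimension 35 + 45 = 80).

A_5 (sl(6)) + D_5 (so(10))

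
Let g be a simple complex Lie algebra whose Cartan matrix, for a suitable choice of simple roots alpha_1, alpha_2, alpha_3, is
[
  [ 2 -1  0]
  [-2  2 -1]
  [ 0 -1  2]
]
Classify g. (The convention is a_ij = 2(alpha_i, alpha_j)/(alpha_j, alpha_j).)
B_3

The matrix has rank 3 with 2's on the diagonal. Reading the off-diagonal entries as Dynkin edges (a single edge where a_ij = a_ji = -1; a double or triple edge where a_ij * a_ji = 2 or 3), the diagram is a chain of 3 nodes with a double edge at one end; the terminal node there is the unique short simple root (B_3). One simple-root ordering that puts it in standard form is (alpha_3, alpha_2, alpha_1). So the algebra is type B_3, i.e. so(7).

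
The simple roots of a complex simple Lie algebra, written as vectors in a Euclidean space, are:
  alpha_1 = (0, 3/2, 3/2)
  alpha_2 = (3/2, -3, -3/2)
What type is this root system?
Compute the Cartan integers a_ij = 2(alpha_i, alpha_j)/(alpha_j, alpha_j); the resulting 2x2 Cartan matrix is
[[2, -1], [-3, 2]].
The roots have two lengths (squared-length ratio 3:1); the short ones are alpha_{1}. The associated Dynkin diagram is two nodes joined by a triple edge (G_2), so the type is G_2.

G_2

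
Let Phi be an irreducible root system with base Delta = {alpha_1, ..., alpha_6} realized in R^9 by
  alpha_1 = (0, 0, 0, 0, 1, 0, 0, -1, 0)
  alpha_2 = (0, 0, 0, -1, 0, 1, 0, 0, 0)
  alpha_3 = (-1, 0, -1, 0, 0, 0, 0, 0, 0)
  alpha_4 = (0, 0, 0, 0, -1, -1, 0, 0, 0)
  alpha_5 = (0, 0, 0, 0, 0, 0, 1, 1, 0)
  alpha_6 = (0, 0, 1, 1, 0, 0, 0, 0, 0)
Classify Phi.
A_6 (sl(7))

Compute the Cartan integers a_ij = 2(alpha_i, alpha_j)/(alpha_j, alpha_j); the resulting 6x6 Cartan matrix is
[[2, 0, 0, -1, -1, 0], [0, 2, 0, -1, 0, -1], [0, 0, 2, 0, 0, -1], [-1, -1, 0, 2, 0, 0], [-1, 0, 0, 0, 2, 0], [0, -1, -1, 0, 0, 2]].
All simple roots have the same length, so the diagram is simply laced. The associated Dynkin diagram is a chain of 6 nodes with single edges (A_6), so the type is A_6 (the algebra sl(7)).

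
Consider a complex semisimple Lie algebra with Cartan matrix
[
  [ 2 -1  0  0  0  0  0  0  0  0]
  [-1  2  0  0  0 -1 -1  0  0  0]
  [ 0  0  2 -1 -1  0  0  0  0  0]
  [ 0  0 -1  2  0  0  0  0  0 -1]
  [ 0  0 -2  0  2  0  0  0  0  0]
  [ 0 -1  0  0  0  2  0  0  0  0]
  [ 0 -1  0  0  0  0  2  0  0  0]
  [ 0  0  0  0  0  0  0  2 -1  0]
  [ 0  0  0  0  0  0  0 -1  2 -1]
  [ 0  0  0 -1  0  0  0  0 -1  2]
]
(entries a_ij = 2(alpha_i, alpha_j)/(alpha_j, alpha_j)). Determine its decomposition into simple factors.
C_6 (sp(12)) ⊕ D_4 (so(8))

The diagram associated to this matrix has two connected components: the simple roots {alpha_3, alpha_4, alpha_5, alpha_8, alpha_9, alpha_10} form a chain of 6 nodes with a double edge at one end; the terminal node there is the unique long simple root (C_6), and {alpha_1, alpha_2, alpha_6, alpha_7} form a chain of 2 nodes with a fork of two nodes at one end (D_4). A semisimple Lie algebra decomposes uniquely as the direct sum of simple ideals, one per connected component of its Dynkin diagram, so g ≅ C_6 ⊕ D_4 (dimension 78 + 28 = 106).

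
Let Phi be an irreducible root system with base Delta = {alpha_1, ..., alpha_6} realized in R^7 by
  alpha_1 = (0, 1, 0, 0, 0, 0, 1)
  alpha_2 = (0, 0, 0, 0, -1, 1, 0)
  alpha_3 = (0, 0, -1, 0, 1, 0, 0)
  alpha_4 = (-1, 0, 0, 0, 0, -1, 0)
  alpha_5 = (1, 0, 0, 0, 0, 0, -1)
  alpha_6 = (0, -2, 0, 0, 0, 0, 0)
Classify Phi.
Compute the Cartan integers a_ij = 2(alpha_i, alpha_j)/(alpha_j, alpha_j); the resulting 6x6 Cartan matrix is
[[2, 0, 0, 0, -1, -1], [0, 2, -1, -1, 0, 0], [0, -1, 2, 0, 0, 0], [0, -1, 0, 2, -1, 0], [-1, 0, 0, -1, 2, 0], [-2, 0, 0, 0, 0, 2]].
The roots have two lengths (squared-length ratio 2:1); the short ones are alpha_{1,2,3,4,5}. The associated Dynkin diagram is a chain of 6 nodes with a double edge at one end; the terminal node there is the unique long simple root (C_6), so the type is C_6 (the algebra sp(12)).

C_6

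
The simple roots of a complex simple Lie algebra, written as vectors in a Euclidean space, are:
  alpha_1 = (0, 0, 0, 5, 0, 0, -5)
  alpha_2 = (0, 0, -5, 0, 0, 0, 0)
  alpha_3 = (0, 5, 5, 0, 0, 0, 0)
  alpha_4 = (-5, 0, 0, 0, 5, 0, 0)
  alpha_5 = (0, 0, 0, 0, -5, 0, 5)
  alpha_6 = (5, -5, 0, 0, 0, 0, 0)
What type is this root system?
B_6 (so(13))

Compute the Cartan integers a_ij = 2(alpha_i, alpha_j)/(alpha_j, alpha_j); the resulting 6x6 Cartan matrix is
[[2, 0, 0, 0, -1, 0], [0, 2, -1, 0, 0, 0], [0, -2, 2, 0, 0, -1], [0, 0, 0, 2, -1, -1], [-1, 0, 0, -1, 2, 0], [0, 0, -1, -1, 0, 2]].
The roots have two lengths (squared-length ratio 2:1); the short ones are alpha_{2}. The associated Dynkin diagram is a chain of 6 nodes with a double edge at one end; the terminal node there is the unique short simple root (B_6), so the type is B_6 (the algebra so(13)).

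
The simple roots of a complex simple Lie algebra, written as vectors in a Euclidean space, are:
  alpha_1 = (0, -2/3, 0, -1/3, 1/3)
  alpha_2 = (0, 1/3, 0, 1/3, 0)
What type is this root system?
Compute the Cartan integers a_ij = 2(alpha_i, alpha_j)/(alpha_j, alpha_j); the resulting 2x2 Cartan matrix is
[[2, -3], [-1, 2]].
The roots have two lengths (squared-length ratio 3:1); the short ones are alpha_{2}. The associated Dynkin diagram is two nodes joined by a triple edge (G_2), so the type is G_2.

G_2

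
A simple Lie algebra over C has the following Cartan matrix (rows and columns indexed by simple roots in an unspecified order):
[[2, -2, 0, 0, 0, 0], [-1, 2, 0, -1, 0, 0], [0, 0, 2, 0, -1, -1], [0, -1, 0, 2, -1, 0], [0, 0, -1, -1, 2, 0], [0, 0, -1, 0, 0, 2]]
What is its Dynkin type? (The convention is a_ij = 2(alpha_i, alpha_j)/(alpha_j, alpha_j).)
C_6

The matrix has rank 6 with 2's on the diagonal. Reading the off-diagonal entries as Dynkin edges (a single edge where a_ij = a_ji = -1; a double or triple edge where a_ij * a_ji = 2 or 3), the diagram is a chain of 6 nodes with a double edge at one end; the terminal node there is the unique long simple root (C_6). One simple-root ordering that puts it in standard form is (alpha_6, alpha_3, alpha_5, alpha_4, alpha_2, alpha_1). So the algebra is type C_6, i.e. sp(12).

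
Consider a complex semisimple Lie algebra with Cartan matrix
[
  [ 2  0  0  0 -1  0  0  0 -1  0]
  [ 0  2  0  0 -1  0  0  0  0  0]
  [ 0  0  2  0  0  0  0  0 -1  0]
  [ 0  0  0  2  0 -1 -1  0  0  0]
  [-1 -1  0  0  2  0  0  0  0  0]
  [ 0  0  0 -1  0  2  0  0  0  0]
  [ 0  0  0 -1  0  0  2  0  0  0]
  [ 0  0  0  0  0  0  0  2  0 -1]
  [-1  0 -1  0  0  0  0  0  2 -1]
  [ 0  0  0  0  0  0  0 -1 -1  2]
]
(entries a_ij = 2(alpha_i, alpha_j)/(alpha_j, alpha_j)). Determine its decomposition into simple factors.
The diagram associated to this matrix has two connected components: the simple roots {alpha_4, alpha_6, alpha_7} form a chain of 3 nodes with single edges (A_3), and {alpha_1, alpha_2, alpha_3, alpha_5, alpha_8, alpha_9, alpha_10} form a chain of 6 nodes with one extra node attached to the third node from one end (E_7). A semisimple Lie algebra decomposes uniquely as the direct sum of simple ideals, one per connected component of its Dynkin diagram, so g ≅ A_3 ⊕ E_7 (dimension 15 + 133 = 148).

A_3 (sl(4)) ⊕ E_7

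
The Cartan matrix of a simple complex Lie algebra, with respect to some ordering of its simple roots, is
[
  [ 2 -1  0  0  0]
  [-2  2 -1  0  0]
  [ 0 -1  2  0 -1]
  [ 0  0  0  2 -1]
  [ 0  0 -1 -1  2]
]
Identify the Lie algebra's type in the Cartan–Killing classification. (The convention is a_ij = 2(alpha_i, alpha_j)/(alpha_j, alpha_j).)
type B_5

The matrix has rank 5 with 2's on the diagonal. Reading the off-diagonal entries as Dynkin edges (a single edge where a_ij = a_ji = -1; a double or triple edge where a_ij * a_ji = 2 or 3), the diagram is a chain of 5 nodes with a double edge at one end; the terminal node there is the unique short simple root (B_5). One simple-root ordering that puts it in standard form is (alpha_4, alpha_5, alpha_3, alpha_2, alpha_1). So the algebra is type B_5, i.e. so(11).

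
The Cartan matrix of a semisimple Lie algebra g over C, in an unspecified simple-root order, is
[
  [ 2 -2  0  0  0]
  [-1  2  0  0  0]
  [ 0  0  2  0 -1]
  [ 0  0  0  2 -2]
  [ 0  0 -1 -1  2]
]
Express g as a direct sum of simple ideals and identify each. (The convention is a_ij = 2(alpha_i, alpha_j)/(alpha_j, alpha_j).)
B2 ⊕ C3

The diagram associated to this matrix has two connected components: the simple roots {alpha_1, alpha_2} form a chain of 2 nodes with a double edge at one end; the terminal node there is the unique short simple root (B_2), and {alpha_3, alpha_4, alpha_5} form a chain of 3 nodes with a double edge at one end; the terminal node there is the unique long simple root (C_3). A semisimple Lie algebra decomposes uniquely as the direct sum of simple ideals, one per connected component of its Dynkin diagram, so g ≅ B_2 ⊕ C_3 (dimension 10 + 21 = 31).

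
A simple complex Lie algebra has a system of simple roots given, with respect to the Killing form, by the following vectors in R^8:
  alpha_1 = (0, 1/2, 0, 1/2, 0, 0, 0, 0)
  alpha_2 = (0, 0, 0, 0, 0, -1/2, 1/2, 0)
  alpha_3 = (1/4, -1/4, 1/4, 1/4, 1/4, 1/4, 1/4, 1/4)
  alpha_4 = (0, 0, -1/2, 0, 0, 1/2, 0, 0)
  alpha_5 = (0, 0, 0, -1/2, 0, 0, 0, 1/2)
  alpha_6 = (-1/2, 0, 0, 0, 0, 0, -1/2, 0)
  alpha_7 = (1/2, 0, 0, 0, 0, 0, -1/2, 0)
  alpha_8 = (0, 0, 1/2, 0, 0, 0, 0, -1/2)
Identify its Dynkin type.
Compute the Cartan integers a_ij = 2(alpha_i, alpha_j)/(alpha_j, alpha_j); the resulting 8x8 Cartan matrix is
[[2, 0, 0, 0, -1, 0, 0, 0], [0, 2, 0, -1, 0, -1, -1, 0], [0, 0, 2, 0, 0, -1, 0, 0], [0, -1, 0, 2, 0, 0, 0, -1], [-1, 0, 0, 0, 2, 0, 0, -1], [0, -1, -1, 0, 0, 2, 0, 0], [0, -1, 0, 0, 0, 0, 2, 0], [0, 0, 0, -1, -1, 0, 0, 2]].
All simple roots have the same length, so the diagram is simply laced. The associated Dynkin diagram is a chain of 7 nodes with one extra node attached to the third node from one end (E_8), so the type is E_8.

type E_8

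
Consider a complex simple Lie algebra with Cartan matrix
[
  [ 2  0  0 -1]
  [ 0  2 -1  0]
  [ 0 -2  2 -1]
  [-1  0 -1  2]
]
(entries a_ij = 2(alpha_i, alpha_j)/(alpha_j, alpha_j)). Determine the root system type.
The matrix has rank 4 with 2's on the diagonal. Reading the off-diagonal entries as Dynkin edges (a single edge where a_ij = a_ji = -1; a double or triple edge where a_ij * a_ji = 2 or 3), the diagram is a chain of 4 nodes with a double edge at one end; the terminal node there is the unique short simple root (B_4). One simple-root ordering that puts it in standard form is (alpha_1, alpha_4, alpha_3, alpha_2). So the algebra is type B_4, i.e. so(9).

type B_4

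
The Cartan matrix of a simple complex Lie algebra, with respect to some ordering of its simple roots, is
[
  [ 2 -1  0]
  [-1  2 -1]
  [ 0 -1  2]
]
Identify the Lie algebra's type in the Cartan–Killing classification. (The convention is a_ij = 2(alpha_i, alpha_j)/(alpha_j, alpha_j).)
The matrix has rank 3 with 2's on the diagonal. Reading the off-diagonal entries as Dynkin edges (a single edge where a_ij = a_ji = -1; a double or triple edge where a_ij * a_ji = 2 or 3), the diagram is a chain of 3 nodes with single edges (A_3). One simple-root ordering that puts it in standard form is (alpha_3, alpha_2, alpha_1). So the algebra is type A_3, i.e. sl(4).

A_3 (sl(4))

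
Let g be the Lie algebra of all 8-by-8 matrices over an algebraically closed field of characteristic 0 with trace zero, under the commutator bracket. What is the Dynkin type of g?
A7

This is sl(8), which has dimension 8^2 - 1 = 63 and rank 8 - 1 = 7 (a Cartan subalgebra is the diagonal traceless matrices). In the classification of classical Lie algebras, the special linear algebra sl(n+1) has type A_n; here n = 7, so the Dynkin diagram is a chain of 7 nodes with single edges (A_7). Hence the type is A_7.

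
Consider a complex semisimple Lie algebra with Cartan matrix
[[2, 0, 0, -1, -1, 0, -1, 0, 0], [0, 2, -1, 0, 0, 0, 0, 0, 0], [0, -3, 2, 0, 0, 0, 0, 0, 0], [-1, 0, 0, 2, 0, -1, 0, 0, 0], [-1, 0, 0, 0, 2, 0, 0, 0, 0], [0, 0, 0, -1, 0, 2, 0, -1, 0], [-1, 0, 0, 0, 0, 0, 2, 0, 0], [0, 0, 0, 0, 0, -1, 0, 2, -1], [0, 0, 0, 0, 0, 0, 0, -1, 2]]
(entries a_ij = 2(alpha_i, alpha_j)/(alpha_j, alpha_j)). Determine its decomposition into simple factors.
type D_7 ⊕ type G_2

The diagram associated to this matrix has two connected components: the simple roots {alpha_1, alpha_4, alpha_5, alpha_6, alpha_7, alpha_8, alpha_9} form a chain of 5 nodes with a fork of two nodes at one end (D_7), and {alpha_2, alpha_3} form two nodes joined by a triple edge (G_2). A semisimple Lie algebra decomposes uniquely as the direct sum of simple ideals, one per connected component of its Dynkin diagram, so g ≅ D_7 ⊕ G_2 (dimension 91 + 14 = 105).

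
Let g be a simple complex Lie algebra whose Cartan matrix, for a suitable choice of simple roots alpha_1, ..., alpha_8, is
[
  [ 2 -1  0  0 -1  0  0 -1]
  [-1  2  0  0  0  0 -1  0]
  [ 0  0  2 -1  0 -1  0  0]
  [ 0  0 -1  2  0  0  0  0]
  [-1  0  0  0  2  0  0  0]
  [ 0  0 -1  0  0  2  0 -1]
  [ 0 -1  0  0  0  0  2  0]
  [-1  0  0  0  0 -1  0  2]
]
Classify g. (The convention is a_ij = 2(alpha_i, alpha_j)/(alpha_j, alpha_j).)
E_8

The matrix has rank 8 with 2's on the diagonal. Reading the off-diagonal entries as Dynkin edges (a single edge where a_ij = a_ji = -1; a double or triple edge where a_ij * a_ji = 2 or 3), the diagram is a chain of 7 nodes with one extra node attached to the third node from one end (E_8). One simple-root ordering that puts it in standard form is (alpha_7, alpha_5, alpha_2, alpha_1, alpha_8, alpha_6, alpha_3, alpha_4). So the algebra is type E_8.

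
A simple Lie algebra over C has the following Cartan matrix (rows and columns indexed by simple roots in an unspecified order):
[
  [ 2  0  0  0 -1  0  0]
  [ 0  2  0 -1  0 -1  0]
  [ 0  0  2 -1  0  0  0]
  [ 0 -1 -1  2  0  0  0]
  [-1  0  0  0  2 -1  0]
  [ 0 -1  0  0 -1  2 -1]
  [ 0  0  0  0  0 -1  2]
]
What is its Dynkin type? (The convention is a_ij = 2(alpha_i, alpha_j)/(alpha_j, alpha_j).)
The matrix has rank 7 with 2's on the diagonal. Reading the off-diagonal entries as Dynkin edges (a single edge where a_ij = a_ji = -1; a double or triple edge where a_ij * a_ji = 2 or 3), the diagram is a chain of 6 nodes with one extra node attached to the third node from one end (E_7). One simple-root ordering that puts it in standard form is (alpha_1, alpha_7, alpha_5, alpha_6, alpha_2, alpha_4, alpha_3). So the algebra is type E_7.

E_7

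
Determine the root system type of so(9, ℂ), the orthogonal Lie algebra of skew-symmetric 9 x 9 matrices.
This is so(9) with 9 odd, which has dimension 9(9-1)/2 = 36 and rank (9-1)/2 = 4. In the classification of classical Lie algebras, the orthogonal algebra so(2n+1) in an odd number of variables has type B_n; here n = 4, so the Dynkin diagram is a chain of 4 nodes with a double edge at one end; the terminal node there is the unique short simple root (B_4). Hence the type is B_4.

B4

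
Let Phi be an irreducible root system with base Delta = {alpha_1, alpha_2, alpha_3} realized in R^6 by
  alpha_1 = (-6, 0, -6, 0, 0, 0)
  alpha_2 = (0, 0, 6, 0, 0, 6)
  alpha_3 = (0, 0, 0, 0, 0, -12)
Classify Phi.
C3

Compute the Cartan integers a_ij = 2(alpha_i, alpha_j)/(alpha_j, alpha_j); the resulting 3x3 Cartan matrix is
[[2, -1, 0], [-1, 2, -1], [0, -2, 2]].
The roots have two lengths (squared-length ratio 2:1); the short ones are alpha_{1,2}. The associated Dynkin diagram is a chain of 3 nodes with a double edge at one end; the terminal node there is the unique long simple root (C_3), so the type is C_3 (the algebra sp(6)).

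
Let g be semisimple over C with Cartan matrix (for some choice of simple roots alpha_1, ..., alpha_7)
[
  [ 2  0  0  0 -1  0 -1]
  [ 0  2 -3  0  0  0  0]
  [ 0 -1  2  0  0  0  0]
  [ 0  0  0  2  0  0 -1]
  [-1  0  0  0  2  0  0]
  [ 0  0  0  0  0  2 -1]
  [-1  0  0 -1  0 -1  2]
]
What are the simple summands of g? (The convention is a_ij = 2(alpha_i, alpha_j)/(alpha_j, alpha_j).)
The diagram associated to this matrix has two connected components: the simple roots {alpha_1, alpha_4, alpha_5, alpha_6, alpha_7} form a chain of 3 nodes with a fork of two nodes at one end (D_5), and {alpha_2, alpha_3} form two nodes joined by a triple edge (G_2). A semisimple Lie algebra decomposes uniquely as the direct sum of simple ideals, one per connected component of its Dynkin diagram, so g ≅ D_5 ⊕ G_2 (dimension 45 + 14 = 59).

D_5 (so(10)) + G_2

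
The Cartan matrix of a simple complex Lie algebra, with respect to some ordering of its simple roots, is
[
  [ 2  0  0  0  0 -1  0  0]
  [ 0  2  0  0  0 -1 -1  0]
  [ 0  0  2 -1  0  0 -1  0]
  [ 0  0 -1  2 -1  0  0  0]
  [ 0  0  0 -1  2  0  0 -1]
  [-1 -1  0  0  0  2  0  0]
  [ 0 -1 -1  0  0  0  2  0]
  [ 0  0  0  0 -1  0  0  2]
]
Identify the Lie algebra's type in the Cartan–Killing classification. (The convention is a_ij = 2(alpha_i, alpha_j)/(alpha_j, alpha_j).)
The matrix has rank 8 with 2's on the diagonal. Reading the off-diagonal entries as Dynkin edges (a single edge where a_ij = a_ji = -1; a double or triple edge where a_ij * a_ji = 2 or 3), the diagram is a chain of 8 nodes with single edges (A_8). One simple-root ordering that puts it in standard form is (alpha_1, alpha_6, alpha_2, alpha_7, alpha_3, alpha_4, alpha_5, alpha_8). So the algebra is type A_8, i.e. sl(9).

type A_8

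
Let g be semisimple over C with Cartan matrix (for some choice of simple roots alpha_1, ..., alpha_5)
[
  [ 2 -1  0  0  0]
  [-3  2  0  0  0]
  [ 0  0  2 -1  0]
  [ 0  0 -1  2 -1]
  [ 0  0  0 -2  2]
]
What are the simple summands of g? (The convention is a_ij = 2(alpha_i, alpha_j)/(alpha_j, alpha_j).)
The diagram associated to this matrix has two connected components: the simple roots {alpha_3, alpha_4, alpha_5} form a chain of 3 nodes with a double edge at one end; the terminal node there is the unique long simple root (C_3), and {alpha_1, alpha_2} form two nodes joined by a triple edge (G_2). A semisimple Lie algebra decomposes uniquely as the direct sum of simple ideals, one per connected component of its Dynkin diagram, so g ≅ C_3 ⊕ G_2 (dimension 21 + 14 = 35).

C_3 (sp(6)) ⊕ G_2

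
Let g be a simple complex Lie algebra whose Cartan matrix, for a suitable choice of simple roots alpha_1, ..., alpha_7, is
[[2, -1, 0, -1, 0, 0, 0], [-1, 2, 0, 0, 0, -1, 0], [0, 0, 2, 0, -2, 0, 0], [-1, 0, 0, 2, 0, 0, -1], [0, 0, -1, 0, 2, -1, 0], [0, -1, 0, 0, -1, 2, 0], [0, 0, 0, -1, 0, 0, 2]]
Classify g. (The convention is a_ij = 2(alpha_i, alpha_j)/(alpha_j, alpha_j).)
The matrix has rank 7 with 2's on the diagonal. Reading the off-diagonal entries as Dynkin edges (a single edge where a_ij = a_ji = -1; a double or triple edge where a_ij * a_ji = 2 or 3), the diagram is a chain of 7 nodes with a double edge at one end; the terminal node there is the unique long simple root (C_7). One simple-root ordering that puts it in standard form is (alpha_7, alpha_4, alpha_1, alpha_2, alpha_6, alpha_5, alpha_3). So the algebra is type C_7, i.e. sp(14).

C7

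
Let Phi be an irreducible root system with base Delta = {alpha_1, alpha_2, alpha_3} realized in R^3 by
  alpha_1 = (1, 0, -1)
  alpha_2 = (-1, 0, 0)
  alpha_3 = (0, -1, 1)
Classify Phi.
Compute the Cartan integers a_ij = 2(alpha_i, alpha_j)/(alpha_j, alpha_j); the resulting 3x3 Cartan matrix is
[[2, -2, -1], [-1, 2, 0], [-1, 0, 2]].
The roots have two lengths (squared-length ratio 2:1); the short ones are alpha_{2}. The associated Dynkin diagram is a chain of 3 nodes with a double edge at one end; the terminal node there is the unique short simple root (B_3), so the type is B_3 (the algebra so(7)).

B_3 (so(7))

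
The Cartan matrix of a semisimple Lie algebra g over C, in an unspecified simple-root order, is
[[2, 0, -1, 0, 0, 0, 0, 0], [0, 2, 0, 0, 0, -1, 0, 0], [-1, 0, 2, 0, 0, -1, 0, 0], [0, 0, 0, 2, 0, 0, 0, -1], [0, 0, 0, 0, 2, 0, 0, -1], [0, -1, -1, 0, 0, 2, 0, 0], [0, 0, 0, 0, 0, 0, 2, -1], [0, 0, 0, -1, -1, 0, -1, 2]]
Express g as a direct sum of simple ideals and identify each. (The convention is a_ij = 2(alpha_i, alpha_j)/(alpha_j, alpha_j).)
The diagram associated to this matrix has two connected components: the simple roots {alpha_1, alpha_2, alpha_3, alpha_6} form a chain of 4 nodes with single edges (A_4), and {alpha_4, alpha_5, alpha_7, alpha_8} form a chain of 2 nodes with a fork of two nodes at one end (D_4). A semisimple Lie algebra decomposes uniquely as the direct sum of simple ideals, one per connected component of its Dynkin diagram, so g ≅ A_4 ⊕ D_4 (dimension 24 + 28 = 52).

A_4 + D_4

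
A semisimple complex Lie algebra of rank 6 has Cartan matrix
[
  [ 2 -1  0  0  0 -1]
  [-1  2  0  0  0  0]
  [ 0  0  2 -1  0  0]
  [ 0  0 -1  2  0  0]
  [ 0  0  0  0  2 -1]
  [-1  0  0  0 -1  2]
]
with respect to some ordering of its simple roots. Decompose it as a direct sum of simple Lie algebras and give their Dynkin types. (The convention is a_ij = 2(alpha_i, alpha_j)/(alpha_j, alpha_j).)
The diagram associated to this matrix has two connected components: the simple roots {alpha_3, alpha_4} form a chain of 2 nodes with single edges (A_2), and {alpha_1, alpha_2, alpha_5, alpha_6} form a chain of 4 nodes with single edges (A_4). A semisimple Lie algebra decomposes uniquely as the direct sum of simple ideals, one per connected component of its Dynkin diagram, so g ≅ A_2 ⊕ A_4 (dimension 8 + 24 = 32).

A_2 ⊕ A_4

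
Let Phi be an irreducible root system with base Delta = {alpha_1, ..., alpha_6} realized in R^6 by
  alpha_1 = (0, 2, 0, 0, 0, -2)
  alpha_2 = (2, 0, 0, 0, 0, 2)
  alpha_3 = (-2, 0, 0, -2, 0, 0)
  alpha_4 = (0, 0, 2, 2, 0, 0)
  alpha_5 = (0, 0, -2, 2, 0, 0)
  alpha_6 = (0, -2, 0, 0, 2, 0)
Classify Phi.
Compute the Cartan integers a_ij = 2(alpha_i, alpha_j)/(alpha_j, alpha_j); the resulting 6x6 Cartan matrix is
[[2, -1, 0, 0, 0, -1], [-1, 2, -1, 0, 0, 0], [0, -1, 2, -1, -1, 0], [0, 0, -1, 2, 0, 0], [0, 0, -1, 0, 2, 0], [-1, 0, 0, 0, 0, 2]].
All simple roots have the same length, so the diagram is simply laced. The associated Dynkin diagram is a chain of 4 nodes with a fork of two nodes at one end (D_6), so the type is D_6 (the algebra so(12)).

type D_6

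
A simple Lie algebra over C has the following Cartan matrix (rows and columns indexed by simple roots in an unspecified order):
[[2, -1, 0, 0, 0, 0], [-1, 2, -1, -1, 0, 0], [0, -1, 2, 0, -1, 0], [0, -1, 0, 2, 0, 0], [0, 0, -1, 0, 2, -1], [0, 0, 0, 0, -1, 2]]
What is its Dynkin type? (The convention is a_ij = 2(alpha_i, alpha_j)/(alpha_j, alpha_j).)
The matrix has rank 6 with 2's on the diagonal. Reading the off-diagonal entries as Dynkin edges (a single edge where a_ij = a_ji = -1; a double or triple edge where a_ij * a_ji = 2 or 3), the diagram is a chain of 4 nodes with a fork of two nodes at one end (D_6). One simple-root ordering that puts it in standard form is (alpha_6, alpha_5, alpha_3, alpha_2, alpha_4, alpha_1). So the algebra is type D_6, i.e. so(12).

D6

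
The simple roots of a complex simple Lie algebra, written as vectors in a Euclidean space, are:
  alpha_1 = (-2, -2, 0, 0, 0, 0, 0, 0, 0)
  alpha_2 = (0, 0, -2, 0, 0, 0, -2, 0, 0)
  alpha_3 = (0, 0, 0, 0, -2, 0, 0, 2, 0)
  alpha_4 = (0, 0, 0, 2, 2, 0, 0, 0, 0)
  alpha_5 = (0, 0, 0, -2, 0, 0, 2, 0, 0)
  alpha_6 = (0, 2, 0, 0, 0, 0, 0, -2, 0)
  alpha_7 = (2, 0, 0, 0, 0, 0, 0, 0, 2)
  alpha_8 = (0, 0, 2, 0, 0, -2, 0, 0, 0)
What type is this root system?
type A_8

Compute the Cartan integers a_ij = 2(alpha_i, alpha_j)/(alpha_j, alpha_j); the resulting 8x8 Cartan matrix is
[[2, 0, 0, 0, 0, -1, -1, 0], [0, 2, 0, 0, -1, 0, 0, -1], [0, 0, 2, -1, 0, -1, 0, 0], [0, 0, -1, 2, -1, 0, 0, 0], [0, -1, 0, -1, 2, 0, 0, 0], [-1, 0, -1, 0, 0, 2, 0, 0], [-1, 0, 0, 0, 0, 0, 2, 0], [0, -1, 0, 0, 0, 0, 0, 2]].
All simple roots have the same length, so the diagram is simply laced. The associated Dynkin diagram is a chain of 8 nodes with single edges (A_8), so the type is A_8 (the algebra sl(9)).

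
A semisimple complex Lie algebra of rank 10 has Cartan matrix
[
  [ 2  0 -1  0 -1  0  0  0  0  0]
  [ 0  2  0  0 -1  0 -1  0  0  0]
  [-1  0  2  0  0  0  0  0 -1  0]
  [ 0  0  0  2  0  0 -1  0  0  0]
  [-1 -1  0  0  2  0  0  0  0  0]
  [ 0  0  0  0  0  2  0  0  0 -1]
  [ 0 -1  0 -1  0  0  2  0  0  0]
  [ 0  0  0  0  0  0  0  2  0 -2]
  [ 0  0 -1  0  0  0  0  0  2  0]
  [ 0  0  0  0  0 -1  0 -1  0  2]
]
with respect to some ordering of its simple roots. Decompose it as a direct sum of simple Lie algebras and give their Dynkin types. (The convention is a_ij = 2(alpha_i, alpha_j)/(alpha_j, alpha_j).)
The diagram associated to this matrix has two connected components: the simple roots {alpha_1, alpha_2, alpha_3, alpha_4, alpha_5, alpha_7, alpha_9} form a chain of 7 nodes with single edges (A_7), and {alpha_6, alpha_8, alpha_10} form a chain of 3 nodes with a double edge at one end; the terminal node there is the unique long simple root (C_3). A semisimple Lie algebra decomposes uniquely as the direct sum of simple ideals, one per connected component of its Dynkin diagram, so g ≅ A_7 ⊕ C_3 (dimension 63 + 21 = 84).

A_7 + C_3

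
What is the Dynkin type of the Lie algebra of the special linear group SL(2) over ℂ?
This is sl(2), which has dimension 2^2 - 1 = 3 and rank 2 - 1 = 1 (a Cartan subalgebra is the diagonal traceless matrices). In the classification of classical Lie algebras, the special linear algebra sl(n+1) has type A_n; here n = 1, so the Dynkin diagram is a chain of 1 nodes with single edges (A_1). Hence the type is A_1.

A_1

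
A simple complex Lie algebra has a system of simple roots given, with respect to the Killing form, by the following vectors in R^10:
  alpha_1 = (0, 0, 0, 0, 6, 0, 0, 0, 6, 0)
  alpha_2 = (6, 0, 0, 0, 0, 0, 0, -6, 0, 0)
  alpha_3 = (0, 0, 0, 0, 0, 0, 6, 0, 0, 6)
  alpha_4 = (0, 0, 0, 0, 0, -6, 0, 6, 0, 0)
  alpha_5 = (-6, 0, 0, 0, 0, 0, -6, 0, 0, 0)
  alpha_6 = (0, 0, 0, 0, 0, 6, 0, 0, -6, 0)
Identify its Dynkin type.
type A_6

Compute the Cartan integers a_ij = 2(alpha_i, alpha_j)/(alpha_j, alpha_j); the resulting 6x6 Cartan matrix is
[[2, 0, 0, 0, 0, -1], [0, 2, 0, -1, -1, 0], [0, 0, 2, 0, -1, 0], [0, -1, 0, 2, 0, -1], [0, -1, -1, 0, 2, 0], [-1, 0, 0, -1, 0, 2]].
All simple roots have the same length, so the diagram is simply laced. The associated Dynkin diagram is a chain of 6 nodes with single edges (A_6), so the type is A_6 (the algebra sl(7)).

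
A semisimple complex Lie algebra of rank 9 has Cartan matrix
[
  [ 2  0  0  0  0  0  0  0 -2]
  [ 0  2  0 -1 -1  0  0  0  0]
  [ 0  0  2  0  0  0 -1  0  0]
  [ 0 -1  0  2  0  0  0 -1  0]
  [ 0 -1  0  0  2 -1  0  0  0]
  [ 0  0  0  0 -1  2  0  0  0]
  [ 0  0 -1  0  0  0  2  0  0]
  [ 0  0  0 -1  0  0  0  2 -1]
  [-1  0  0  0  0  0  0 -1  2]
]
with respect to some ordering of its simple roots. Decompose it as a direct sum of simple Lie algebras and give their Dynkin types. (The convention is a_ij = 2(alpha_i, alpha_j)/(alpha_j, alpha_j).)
The diagram associated to this matrix has two connected components: the simple roots {alpha_3, alpha_7} form a chain of 2 nodes with single edges (A_2), and {alpha_1, alpha_2, alpha_4, alpha_5, alpha_6, alpha_8, alpha_9} form a chain of 7 nodes with a double edge at one end; the terminal node there is the unique long simple root (C_7). A semisimple Lie algebra decomposes uniquely as the direct sum of simple ideals, one per connected component of its Dynkin diagram, so g ≅ A_2 ⊕ C_7 (dimension 8 + 105 = 113).

A_2 (sl(3)) ⊕ C_7 (sp(14))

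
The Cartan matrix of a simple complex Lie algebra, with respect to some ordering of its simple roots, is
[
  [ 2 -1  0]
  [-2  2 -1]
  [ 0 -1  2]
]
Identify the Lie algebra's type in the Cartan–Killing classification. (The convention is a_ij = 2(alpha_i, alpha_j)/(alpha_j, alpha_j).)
The matrix has rank 3 with 2's on the diagonal. Reading the off-diagonal entries as Dynkin edges (a single edge where a_ij = a_ji = -1; a double or triple edge where a_ij * a_ji = 2 or 3), the diagram is a chain of 3 nodes with a double edge at one end; the terminal node there is the unique short simple root (B_3). One simple-root ordering that puts it in standard form is (alpha_3, alpha_2, alpha_1). So the algebra is type B_3, i.e. so(7).

B_3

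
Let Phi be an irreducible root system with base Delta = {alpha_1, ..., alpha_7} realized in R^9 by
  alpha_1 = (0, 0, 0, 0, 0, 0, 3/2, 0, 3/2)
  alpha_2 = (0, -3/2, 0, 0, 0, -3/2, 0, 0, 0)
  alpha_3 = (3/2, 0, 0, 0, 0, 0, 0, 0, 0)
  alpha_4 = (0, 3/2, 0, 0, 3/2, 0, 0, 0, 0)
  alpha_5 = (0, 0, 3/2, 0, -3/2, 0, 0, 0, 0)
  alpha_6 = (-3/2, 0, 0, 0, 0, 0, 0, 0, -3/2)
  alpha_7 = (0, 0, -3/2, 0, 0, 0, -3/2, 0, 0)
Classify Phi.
B_7 (so(15))

Compute the Cartan integers a_ij = 2(alpha_i, alpha_j)/(alpha_j, alpha_j); the resulting 7x7 Cartan matrix is
[[2, 0, 0, 0, 0, -1, -1], [0, 2, 0, -1, 0, 0, 0], [0, 0, 2, 0, 0, -1, 0], [0, -1, 0, 2, -1, 0, 0], [0, 0, 0, -1, 2, 0, -1], [-1, 0, -2, 0, 0, 2, 0], [-1, 0, 0, 0, -1, 0, 2]].
The roots have two lengths (squared-length ratio 2:1); the short ones are alpha_{3}. The associated Dynkin diagram is a chain of 7 nodes with a double edge at one end; the terminal node there is the unique short simple root (B_7), so the type is B_7 (the algebra so(15)).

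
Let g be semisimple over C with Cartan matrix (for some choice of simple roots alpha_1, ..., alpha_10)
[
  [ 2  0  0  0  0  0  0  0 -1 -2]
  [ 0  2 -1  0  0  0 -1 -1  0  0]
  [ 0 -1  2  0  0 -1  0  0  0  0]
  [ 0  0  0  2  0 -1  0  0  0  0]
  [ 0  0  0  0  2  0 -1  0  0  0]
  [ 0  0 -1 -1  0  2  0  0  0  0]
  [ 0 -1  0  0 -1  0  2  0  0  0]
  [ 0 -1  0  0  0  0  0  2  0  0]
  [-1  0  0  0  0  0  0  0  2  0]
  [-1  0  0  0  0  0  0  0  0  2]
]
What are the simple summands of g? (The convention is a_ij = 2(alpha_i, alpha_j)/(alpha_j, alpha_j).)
type B_3 ⊕ type E_7

The diagram associated to this matrix has two connected components: the simple roots {alpha_1, alpha_9, alpha_10} form a chain of 3 nodes with a double edge at one end; the terminal node there is the unique short simple root (B_3), and {alpha_2, alpha_3, alpha_4, alpha_5, alpha_6, alpha_7, alpha_8} form a chain of 6 nodes with one extra node attached to the third node from one end (E_7). A semisimple Lie algebra decomposes uniquely as the direct sum of simple ideals, one per connected component of its Dynkin diagram, so g ≅ B_3 ⊕ E_7 (dimension 21 + 133 = 154).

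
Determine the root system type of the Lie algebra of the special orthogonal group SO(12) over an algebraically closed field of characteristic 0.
D6

This is so(12) with 12 even, which has dimension 12(12-1)/2 = 66 and rank 12/2 = 6. In the classification of classical Lie algebras, the orthogonal algebra so(2n) in an even number of variables has type D_n; here n = 6, so the Dynkin diagram is a chain of 4 nodes with a fork of two nodes at one end (D_6). Hence the type is D_6.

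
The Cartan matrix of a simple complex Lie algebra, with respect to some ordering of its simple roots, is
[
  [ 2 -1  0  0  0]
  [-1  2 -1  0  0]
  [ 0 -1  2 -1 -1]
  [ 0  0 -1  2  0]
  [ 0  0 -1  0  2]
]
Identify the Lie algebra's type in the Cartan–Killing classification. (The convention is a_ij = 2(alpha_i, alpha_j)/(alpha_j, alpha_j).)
D_5

The matrix has rank 5 with 2's on the diagonal. Reading the off-diagonal entries as Dynkin edges (a single edge where a_ij = a_ji = -1; a double or triple edge where a_ij * a_ji = 2 or 3), the diagram is a chain of 3 nodes with a fork of two nodes at one end (D_5). One simple-root ordering that puts it in standard form is (alpha_1, alpha_2, alpha_3, alpha_4, alpha_5). So the algebra is type D_5, i.e. so(10).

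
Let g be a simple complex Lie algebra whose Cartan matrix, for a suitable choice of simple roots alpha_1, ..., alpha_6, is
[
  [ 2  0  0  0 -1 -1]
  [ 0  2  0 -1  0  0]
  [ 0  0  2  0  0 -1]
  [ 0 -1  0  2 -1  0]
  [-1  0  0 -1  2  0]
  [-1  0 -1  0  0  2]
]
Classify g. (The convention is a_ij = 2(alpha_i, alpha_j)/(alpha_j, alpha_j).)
The matrix has rank 6 with 2's on the diagonal. Reading the off-diagonal entries as Dynkin edges (a single edge where a_ij = a_ji = -1; a double or triple edge where a_ij * a_ji = 2 or 3), the diagram is a chain of 6 nodes with single edges (A_6). One simple-root ordering that puts it in standard form is (alpha_3, alpha_6, alpha_1, alpha_5, alpha_4, alpha_2). So the algebra is type A_6, i.e. sl(7).

type A_6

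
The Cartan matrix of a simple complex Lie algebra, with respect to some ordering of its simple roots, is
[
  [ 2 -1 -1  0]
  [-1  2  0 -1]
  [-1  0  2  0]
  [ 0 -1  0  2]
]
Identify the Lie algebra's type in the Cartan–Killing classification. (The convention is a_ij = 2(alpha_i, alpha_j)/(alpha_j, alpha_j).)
The matrix has rank 4 with 2's on the diagonal. Reading the off-diagonal entries as Dynkin edges (a single edge where a_ij = a_ji = -1; a double or triple edge where a_ij * a_ji = 2 or 3), the diagram is a chain of 4 nodes with single edges (A_4). One simple-root ordering that puts it in standard form is (alpha_3, alpha_1, alpha_2, alpha_4). So the algebra is type A_4, i.e. sl(5).

A4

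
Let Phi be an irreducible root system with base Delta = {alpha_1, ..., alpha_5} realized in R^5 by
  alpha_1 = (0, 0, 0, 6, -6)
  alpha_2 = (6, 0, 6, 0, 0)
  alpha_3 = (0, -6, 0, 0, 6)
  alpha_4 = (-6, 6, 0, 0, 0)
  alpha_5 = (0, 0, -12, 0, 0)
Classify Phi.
C5

Compute the Cartan integers a_ij = 2(alpha_i, alpha_j)/(alpha_j, alpha_j); the resulting 5x5 Cartan matrix is
[[2, 0, -1, 0, 0], [0, 2, 0, -1, -1], [-1, 0, 2, -1, 0], [0, -1, -1, 2, 0], [0, -2, 0, 0, 2]].
The roots have two lengths (squared-length ratio 2:1); the short ones are alpha_{1,2,3,4}. The associated Dynkin diagram is a chain of 5 nodes with a double edge at one end; the terminal node there is the unique long simple root (C_5), so the type is C_5 (the algebra sp(10)).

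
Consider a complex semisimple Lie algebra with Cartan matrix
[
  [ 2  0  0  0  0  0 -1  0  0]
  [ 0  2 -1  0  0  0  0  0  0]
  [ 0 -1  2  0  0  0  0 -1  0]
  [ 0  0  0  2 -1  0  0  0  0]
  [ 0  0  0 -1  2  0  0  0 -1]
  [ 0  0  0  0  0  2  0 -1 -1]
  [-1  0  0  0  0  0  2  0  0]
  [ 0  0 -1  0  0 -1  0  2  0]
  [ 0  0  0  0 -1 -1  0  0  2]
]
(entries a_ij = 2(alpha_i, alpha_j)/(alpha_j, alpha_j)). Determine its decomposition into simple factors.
The diagram associated to this matrix has two connected components: the simple roots {alpha_1, alpha_7} form a chain of 2 nodes with single edges (A_2), and {alpha_2, alpha_3, alpha_4, alpha_5, alpha_6, alpha_8, alpha_9} form a chain of 7 nodes with single edges (A_7). A semisimple Lie algebra decomposes uniquely as the direct sum of simple ideals, one per connected component of its Dynkin diagram, so g ≅ A_2 ⊕ A_7 (dimension 8 + 63 = 71).

type A_2 ⊕ type A_7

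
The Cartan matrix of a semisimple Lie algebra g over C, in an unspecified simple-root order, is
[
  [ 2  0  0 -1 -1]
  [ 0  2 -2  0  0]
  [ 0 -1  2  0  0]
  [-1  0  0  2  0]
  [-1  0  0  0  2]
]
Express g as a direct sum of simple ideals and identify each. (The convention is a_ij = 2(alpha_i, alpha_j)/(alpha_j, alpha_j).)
The diagram associated to this matrix has two connected components: the simple roots {alpha_1, alpha_4, alpha_5} form a chain of 3 nodes with single edges (A_3), and {alpha_2, alpha_3} form a chain of 2 nodes with a double edge at one end; the terminal node there is the unique short simple root (B_2). A semisimple Lie algebra decomposes uniquely as the direct sum of simple ideals, one per connected component of its Dynkin diagram, so g ≅ A_3 ⊕ B_2 (dimension 15 + 10 = 25).

A3 ⊕ B2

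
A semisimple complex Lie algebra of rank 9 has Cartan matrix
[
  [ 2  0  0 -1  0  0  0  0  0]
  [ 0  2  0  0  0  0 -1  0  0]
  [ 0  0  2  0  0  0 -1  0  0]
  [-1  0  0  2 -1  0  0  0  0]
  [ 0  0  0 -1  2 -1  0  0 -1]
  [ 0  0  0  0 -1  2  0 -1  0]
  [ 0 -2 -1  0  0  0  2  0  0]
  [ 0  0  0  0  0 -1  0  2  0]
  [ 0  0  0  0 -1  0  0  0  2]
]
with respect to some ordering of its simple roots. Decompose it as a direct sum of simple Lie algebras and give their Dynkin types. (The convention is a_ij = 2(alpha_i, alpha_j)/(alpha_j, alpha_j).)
B_3 (so(7)) + E_6

The diagram associated to this matrix has two connected components: the simple roots {alpha_2, alpha_3, alpha_7} form a chain of 3 nodes with a double edge at one end; the terminal node there is the unique short simple root (B_3), and {alpha_1, alpha_4, alpha_5, alpha_6, alpha_8, alpha_9} form a chain of 5 nodes with one extra node attached to the third node from one end (E_6). A semisimple Lie algebra decomposes uniquely as the direct sum of simple ideals, one per connected component of its Dynkin diagram, so g ≅ B_3 ⊕ E_6 (dimension 21 + 78 = 99).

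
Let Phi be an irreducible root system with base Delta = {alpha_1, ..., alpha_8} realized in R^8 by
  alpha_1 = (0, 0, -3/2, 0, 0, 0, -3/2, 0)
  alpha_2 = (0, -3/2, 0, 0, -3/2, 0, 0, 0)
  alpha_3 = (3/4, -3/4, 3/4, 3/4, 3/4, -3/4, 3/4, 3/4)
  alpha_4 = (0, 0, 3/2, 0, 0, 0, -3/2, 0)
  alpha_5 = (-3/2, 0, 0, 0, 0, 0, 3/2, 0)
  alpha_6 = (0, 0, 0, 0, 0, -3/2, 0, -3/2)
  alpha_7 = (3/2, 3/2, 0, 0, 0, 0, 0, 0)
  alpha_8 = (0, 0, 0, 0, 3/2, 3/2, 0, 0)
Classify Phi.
Compute the Cartan integers a_ij = 2(alpha_i, alpha_j)/(alpha_j, alpha_j); the resulting 8x8 Cartan matrix is
[[2, 0, -1, 0, -1, 0, 0, 0], [0, 2, 0, 0, 0, 0, -1, -1], [-1, 0, 2, 0, 0, 0, 0, 0], [0, 0, 0, 2, -1, 0, 0, 0], [-1, 0, 0, -1, 2, 0, -1, 0], [0, 0, 0, 0, 0, 2, 0, -1], [0, -1, 0, 0, -1, 0, 2, 0], [0, -1, 0, 0, 0, -1, 0, 2]].
All simple roots have the same length, so the diagram is simply laced. The associated Dynkin diagram is a chain of 7 nodes with one extra node attached to the third node from one end (E_8), so the type is E_8.

E8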